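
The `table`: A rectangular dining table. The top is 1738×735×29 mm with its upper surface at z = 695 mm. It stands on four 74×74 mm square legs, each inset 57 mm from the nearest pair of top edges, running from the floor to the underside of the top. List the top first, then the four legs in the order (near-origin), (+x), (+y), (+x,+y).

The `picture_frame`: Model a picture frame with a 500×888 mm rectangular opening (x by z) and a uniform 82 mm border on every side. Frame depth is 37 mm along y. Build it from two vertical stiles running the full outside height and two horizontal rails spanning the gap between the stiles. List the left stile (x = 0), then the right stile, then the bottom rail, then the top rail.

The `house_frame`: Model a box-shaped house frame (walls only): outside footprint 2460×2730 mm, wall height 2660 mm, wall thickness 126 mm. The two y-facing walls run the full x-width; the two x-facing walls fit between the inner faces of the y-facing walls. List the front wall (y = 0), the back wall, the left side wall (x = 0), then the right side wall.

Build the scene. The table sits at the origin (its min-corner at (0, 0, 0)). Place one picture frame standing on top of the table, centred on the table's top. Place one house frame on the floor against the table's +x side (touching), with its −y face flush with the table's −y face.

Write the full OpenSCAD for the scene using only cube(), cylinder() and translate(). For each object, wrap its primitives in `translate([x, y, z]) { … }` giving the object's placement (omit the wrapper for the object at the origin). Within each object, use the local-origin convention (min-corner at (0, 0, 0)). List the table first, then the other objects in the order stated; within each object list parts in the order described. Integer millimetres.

translate([0, 0, 666]) cube([1738, 735, 29]);
translate([57, 57, 0]) cube([74, 74, 666]);
translate([1607, 57, 0]) cube([74, 74, 666]);
translate([57, 604, 0]) cube([74, 74, 666]);
translate([1607, 604, 0]) cube([74, 74, 666]);
translate([537, 349, 695]) {
  cube([82, 37, 1052]);
  translate([582, 0, 0]) cube([82, 37, 1052]);
  translate([82, 0, 0]) cube([500, 37, 82]);
  translate([82, 0, 970]) cube([500, 37, 82]);
}
translate([1738, 0, 0]) {
  cube([2460, 126, 2660]);
  translate([0, 2604, 0]) cube([2460, 126, 2660]);
  translate([0, 126, 0]) cube([126, 2478, 2660]);
  translate([2334, 126, 0]) cube([126, 2478, 2660]);
}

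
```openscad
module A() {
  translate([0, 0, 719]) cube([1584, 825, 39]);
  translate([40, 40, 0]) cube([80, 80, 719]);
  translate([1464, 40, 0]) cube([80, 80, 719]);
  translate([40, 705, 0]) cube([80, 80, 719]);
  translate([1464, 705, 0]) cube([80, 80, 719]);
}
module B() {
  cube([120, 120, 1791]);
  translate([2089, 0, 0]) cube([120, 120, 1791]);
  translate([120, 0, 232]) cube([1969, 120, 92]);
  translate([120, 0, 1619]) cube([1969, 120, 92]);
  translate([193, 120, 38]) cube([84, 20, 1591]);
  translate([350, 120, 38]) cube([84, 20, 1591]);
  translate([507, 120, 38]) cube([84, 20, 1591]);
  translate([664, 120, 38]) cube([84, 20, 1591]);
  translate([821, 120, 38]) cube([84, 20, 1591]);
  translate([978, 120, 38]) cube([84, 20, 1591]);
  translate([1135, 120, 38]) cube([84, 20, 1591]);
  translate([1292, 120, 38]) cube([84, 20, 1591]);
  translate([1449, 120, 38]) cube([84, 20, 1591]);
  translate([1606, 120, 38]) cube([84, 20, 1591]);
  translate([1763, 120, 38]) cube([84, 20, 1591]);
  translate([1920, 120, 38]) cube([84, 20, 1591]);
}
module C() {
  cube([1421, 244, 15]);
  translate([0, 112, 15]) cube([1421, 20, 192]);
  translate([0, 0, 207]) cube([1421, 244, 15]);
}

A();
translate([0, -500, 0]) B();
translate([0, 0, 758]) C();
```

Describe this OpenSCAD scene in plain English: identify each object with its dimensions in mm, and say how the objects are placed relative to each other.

A is a table with a 1584×825 mm rectangular top, 39 mm thick, top surface at z = 758 mm, supported by four 80×80 mm square legs, each inset 40 mm from the nearest pair of top edges, running from the floor.

B is a fence section. Two 120×120 mm posts, 1791 mm tall, stand on the floor with a clear span of 1969 mm between their inner faces. Two horizontal rails of 120×92 mm section span the gap between the posts with their undersides at z = 232 mm and z = 1619 mm, flush with the posts' −y face. 12 pickets, each 84 mm wide, 20 mm thick and 1591 mm tall, are fixed to the +y face of the rails with their bottoms at z = 38 mm, evenly spaced across the span with equal gaps (rounded down to the nearest mm) at the −x end and between each pair — any rounding remainder accumulates at the +x end.

C is an I-beam lying along x, 1421 mm long. Overall section height 222 mm. Two flanges 244 mm wide (y) and 15 mm thick, one on the floor and one at the top; a web 20 mm thick runs between them, centred on the flange width.

The fence section is on the floor beside the table on its −y side. The I-beam is on top of the table.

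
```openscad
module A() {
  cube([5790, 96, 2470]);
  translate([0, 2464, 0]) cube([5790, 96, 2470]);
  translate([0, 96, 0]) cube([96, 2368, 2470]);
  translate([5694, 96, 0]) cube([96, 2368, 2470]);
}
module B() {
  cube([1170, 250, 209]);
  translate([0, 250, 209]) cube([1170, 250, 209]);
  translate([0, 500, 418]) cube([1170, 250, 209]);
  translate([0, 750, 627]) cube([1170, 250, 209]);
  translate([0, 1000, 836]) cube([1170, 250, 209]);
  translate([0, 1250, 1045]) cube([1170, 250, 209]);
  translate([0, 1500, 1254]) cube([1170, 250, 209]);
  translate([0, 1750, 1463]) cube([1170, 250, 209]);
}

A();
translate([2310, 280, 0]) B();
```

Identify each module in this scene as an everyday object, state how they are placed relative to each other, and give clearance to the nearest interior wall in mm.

A is a house frame. B is a staircase. The staircase sits inside the house frame, centred. The clearance to the nearest interior wall is 184 mm.

Clearances: x = 2214, y = 184; minimum 184 mm.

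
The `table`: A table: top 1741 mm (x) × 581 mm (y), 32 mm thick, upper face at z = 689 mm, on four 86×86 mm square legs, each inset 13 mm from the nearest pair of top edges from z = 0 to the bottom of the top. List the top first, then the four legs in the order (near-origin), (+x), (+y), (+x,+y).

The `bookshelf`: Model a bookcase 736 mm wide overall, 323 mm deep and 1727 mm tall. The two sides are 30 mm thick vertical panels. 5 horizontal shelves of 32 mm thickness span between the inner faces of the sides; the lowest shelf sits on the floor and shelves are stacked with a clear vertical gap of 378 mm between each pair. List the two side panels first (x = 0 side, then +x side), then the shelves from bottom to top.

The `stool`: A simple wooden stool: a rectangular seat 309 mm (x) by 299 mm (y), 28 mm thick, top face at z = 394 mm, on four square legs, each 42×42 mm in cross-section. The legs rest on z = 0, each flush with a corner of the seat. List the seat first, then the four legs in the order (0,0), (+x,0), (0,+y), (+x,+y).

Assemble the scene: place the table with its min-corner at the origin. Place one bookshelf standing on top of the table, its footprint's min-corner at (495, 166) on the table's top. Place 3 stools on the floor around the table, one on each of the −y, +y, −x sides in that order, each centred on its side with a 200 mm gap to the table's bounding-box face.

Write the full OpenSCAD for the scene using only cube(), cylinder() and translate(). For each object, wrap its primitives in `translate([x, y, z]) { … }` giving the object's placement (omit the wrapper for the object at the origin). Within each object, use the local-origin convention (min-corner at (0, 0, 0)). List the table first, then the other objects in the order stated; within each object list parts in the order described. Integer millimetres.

translate([0, 0, 657]) cube([1741, 581, 32]);
translate([13, 13, 0]) cube([86, 86, 657]);
translate([1642, 13, 0]) cube([86, 86, 657]);
translate([13, 482, 0]) cube([86, 86, 657]);
translate([1642, 482, 0]) cube([86, 86, 657]);
translate([495, 166, 689]) {
  cube([30, 323, 1727]);
  translate([706, 0, 0]) cube([30, 323, 1727]);
  translate([30, 0, 0]) cube([676, 323, 32]);
  translate([30, 0, 410]) cube([676, 323, 32]);
  translate([30, 0, 820]) cube([676, 323, 32]);
  translate([30, 0, 1230]) cube([676, 323, 32]);
  translate([30, 0, 1640]) cube([676, 323, 32]);
}
translate([716, -499, 0]) {
  translate([0, 0, 366]) cube([309, 299, 28]);
  cube([42, 42, 366]);
  translate([267, 0, 0]) cube([42, 42, 366]);
  translate([0, 257, 0]) cube([42, 42, 366]);
  translate([267, 257, 0]) cube([42, 42, 366]);
}
translate([716, 781, 0]) {
  translate([0, 0, 366]) cube([309, 299, 28]);
  cube([42, 42, 366]);
  translate([267, 0, 0]) cube([42, 42, 366]);
  translate([0, 257, 0]) cube([42, 42, 366]);
  translate([267, 257, 0]) cube([42, 42, 366]);
}
translate([-509, 141, 0]) {
  translate([0, 0, 366]) cube([309, 299, 28]);
  cube([42, 42, 366]);
  translate([267, 0, 0]) cube([42, 42, 366]);
  translate([0, 257, 0]) cube([42, 42, 366]);
  translate([267, 257, 0]) cube([42, 42, 366]);
}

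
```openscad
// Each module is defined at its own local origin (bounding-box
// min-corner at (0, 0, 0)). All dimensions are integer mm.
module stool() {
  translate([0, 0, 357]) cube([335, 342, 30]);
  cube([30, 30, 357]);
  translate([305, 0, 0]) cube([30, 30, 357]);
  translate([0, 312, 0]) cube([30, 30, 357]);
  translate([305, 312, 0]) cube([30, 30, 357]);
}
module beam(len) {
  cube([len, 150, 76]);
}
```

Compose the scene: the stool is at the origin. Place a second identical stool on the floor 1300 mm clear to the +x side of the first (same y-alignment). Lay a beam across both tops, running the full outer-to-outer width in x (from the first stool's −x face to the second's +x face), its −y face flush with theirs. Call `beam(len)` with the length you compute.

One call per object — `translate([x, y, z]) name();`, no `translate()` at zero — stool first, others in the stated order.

stool();
translate([1635, 0, 0]) stool();
translate([0, 0, 387]) beam(1970);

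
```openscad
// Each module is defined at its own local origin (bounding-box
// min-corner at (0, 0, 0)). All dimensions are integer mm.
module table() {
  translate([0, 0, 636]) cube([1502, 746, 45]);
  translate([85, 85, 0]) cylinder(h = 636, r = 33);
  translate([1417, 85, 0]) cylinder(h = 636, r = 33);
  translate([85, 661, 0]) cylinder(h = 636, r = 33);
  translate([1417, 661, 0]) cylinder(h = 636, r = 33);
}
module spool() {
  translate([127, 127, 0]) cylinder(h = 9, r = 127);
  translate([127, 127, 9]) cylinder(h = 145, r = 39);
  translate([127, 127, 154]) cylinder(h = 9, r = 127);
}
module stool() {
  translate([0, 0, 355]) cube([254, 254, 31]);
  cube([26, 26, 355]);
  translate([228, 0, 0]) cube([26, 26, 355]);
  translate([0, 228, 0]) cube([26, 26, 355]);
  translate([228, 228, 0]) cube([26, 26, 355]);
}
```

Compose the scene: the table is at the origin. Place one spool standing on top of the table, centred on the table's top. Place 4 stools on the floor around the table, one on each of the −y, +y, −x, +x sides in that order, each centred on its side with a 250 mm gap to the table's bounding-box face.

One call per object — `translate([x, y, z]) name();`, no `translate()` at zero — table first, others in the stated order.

table();
translate([624, 246, 681]) spool();
translate([624, -504, 0]) stool();
translate([624, 996, 0]) stool();
translate([-504, 246, 0]) stool();
translate([1752, 246, 0]) stool();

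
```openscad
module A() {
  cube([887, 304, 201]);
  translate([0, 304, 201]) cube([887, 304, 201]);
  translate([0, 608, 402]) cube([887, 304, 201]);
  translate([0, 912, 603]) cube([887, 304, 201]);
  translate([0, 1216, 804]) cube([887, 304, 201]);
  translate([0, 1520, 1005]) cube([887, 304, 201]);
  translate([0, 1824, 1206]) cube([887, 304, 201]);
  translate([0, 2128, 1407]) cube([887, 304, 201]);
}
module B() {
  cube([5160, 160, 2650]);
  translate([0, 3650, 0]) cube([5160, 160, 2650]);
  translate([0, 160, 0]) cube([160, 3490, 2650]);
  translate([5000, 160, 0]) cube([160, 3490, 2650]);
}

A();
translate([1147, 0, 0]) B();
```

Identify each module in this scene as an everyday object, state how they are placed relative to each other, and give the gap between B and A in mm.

The house frame's nearest face is 260 mm from the staircase's +x face.

A is a staircase. B is a house frame. The house frame is on the floor beside the staircase on its +x side. The gap between the house frame and the staircase is 260 mm.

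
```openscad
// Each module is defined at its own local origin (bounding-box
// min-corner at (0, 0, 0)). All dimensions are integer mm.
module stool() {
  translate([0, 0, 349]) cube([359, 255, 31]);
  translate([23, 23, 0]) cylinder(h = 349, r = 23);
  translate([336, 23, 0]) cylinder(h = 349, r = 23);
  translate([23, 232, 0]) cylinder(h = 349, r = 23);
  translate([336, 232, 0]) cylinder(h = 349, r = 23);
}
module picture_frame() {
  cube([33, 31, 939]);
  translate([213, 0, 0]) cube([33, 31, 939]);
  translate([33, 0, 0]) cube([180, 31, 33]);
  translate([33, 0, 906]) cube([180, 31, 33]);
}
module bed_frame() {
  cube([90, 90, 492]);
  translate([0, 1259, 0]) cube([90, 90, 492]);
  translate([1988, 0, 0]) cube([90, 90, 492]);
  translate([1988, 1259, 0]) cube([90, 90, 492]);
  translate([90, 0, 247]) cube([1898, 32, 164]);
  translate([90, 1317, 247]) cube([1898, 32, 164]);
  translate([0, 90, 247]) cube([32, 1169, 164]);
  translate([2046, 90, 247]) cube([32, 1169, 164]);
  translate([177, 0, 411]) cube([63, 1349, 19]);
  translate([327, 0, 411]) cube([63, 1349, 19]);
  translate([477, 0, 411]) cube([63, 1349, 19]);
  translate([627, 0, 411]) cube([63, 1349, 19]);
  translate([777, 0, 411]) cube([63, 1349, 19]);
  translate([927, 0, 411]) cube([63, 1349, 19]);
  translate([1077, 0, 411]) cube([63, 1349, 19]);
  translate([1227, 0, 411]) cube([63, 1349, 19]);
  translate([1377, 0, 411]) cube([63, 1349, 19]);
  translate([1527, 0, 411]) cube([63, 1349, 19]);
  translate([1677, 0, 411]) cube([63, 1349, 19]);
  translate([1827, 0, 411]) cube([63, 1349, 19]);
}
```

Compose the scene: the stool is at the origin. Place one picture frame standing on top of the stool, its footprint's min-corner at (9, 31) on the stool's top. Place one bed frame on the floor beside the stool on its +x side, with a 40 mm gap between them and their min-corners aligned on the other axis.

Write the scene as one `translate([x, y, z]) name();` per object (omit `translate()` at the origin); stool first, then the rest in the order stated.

stool();
translate([9, 31, 380]) picture_frame();
translate([399, 0, 0]) bed_frame();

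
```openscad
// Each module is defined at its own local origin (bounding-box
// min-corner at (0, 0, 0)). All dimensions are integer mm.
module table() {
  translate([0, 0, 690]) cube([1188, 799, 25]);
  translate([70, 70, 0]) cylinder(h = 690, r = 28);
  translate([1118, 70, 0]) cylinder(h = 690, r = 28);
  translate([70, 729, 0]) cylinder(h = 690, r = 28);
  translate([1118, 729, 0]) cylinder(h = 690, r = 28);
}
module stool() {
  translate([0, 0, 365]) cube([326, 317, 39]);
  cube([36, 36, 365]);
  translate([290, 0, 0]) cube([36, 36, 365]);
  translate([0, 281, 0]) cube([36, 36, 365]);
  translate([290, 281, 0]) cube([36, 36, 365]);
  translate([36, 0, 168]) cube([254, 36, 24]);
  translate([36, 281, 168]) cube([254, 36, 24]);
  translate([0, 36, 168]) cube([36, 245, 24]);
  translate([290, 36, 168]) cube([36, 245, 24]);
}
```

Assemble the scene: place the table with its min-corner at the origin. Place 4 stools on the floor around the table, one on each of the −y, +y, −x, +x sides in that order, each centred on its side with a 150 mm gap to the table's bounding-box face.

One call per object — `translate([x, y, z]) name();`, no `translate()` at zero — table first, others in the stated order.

table();
translate([431, -467, 0]) stool();
translate([431, 949, 0]) stool();
translate([-476, 241, 0]) stool();
translate([1338, 241, 0]) stool();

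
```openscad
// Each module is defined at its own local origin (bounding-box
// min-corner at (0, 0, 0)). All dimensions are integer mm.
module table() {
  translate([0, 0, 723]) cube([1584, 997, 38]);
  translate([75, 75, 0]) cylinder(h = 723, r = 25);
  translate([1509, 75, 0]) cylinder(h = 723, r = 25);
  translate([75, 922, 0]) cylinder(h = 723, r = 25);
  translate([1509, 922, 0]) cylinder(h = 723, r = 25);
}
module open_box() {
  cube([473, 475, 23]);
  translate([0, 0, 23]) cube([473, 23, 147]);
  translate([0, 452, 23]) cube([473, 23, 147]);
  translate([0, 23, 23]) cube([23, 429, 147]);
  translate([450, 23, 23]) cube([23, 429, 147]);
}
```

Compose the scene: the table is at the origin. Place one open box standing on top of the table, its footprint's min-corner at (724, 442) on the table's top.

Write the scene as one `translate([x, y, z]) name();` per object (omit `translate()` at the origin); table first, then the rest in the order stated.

table();
translate([724, 442, 761]) open_box();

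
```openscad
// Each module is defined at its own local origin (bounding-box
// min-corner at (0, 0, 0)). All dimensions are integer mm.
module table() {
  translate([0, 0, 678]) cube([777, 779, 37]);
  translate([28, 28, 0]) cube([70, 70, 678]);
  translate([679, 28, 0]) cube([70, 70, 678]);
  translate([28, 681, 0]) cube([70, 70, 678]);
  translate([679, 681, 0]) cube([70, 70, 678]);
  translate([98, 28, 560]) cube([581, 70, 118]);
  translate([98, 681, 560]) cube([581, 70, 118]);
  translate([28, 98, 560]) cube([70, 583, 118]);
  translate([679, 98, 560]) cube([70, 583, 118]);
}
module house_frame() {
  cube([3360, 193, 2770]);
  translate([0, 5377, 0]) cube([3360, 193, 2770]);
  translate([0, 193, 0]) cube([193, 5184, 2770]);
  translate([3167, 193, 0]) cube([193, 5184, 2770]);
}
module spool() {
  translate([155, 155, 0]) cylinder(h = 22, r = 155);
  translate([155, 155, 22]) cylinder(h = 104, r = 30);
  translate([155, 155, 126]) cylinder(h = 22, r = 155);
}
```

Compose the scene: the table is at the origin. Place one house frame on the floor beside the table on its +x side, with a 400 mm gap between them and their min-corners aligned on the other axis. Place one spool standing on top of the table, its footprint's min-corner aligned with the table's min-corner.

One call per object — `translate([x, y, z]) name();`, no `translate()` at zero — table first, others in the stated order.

table();
translate([1177, 0, 0]) house_frame();
translate([0, 0, 715]) spool();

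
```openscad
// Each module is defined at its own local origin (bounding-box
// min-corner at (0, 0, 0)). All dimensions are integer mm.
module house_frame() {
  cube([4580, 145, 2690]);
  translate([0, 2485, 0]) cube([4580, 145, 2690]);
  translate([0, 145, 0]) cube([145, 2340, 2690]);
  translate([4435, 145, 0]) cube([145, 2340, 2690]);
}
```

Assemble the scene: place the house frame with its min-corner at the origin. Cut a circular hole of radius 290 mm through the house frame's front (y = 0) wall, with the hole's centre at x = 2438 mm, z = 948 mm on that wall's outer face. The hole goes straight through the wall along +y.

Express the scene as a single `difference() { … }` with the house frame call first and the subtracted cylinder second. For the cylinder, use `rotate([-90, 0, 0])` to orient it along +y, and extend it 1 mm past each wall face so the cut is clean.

difference() {
  house_frame();
  translate([2438, -1, 948]) rotate([-90, 0, 0]) cylinder(h = 147, r = 290);
}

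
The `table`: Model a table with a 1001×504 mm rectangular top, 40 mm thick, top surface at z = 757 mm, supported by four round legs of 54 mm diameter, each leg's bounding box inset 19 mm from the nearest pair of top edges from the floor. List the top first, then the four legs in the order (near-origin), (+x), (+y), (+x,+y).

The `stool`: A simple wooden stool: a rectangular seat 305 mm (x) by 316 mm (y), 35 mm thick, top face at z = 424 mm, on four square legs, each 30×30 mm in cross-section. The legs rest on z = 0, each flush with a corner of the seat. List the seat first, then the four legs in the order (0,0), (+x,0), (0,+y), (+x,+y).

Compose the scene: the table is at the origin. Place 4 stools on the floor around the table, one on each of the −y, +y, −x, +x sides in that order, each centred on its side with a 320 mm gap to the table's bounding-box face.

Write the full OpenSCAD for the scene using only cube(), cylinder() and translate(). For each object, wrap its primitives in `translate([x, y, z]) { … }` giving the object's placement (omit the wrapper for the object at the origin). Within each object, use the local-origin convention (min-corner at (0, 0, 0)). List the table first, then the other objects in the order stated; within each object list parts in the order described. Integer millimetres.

translate([0, 0, 717]) cube([1001, 504, 40]);
translate([46, 46, 0]) cylinder(h = 717, r = 27);
translate([955, 46, 0]) cylinder(h = 717, r = 27);
translate([46, 458, 0]) cylinder(h = 717, r = 27);
translate([955, 458, 0]) cylinder(h = 717, r = 27);
translate([348, -636, 0]) {
  translate([0, 0, 389]) cube([305, 316, 35]);
  cube([30, 30, 389]);
  translate([275, 0, 0]) cube([30, 30, 389]);
  translate([0, 286, 0]) cube([30, 30, 389]);
  translate([275, 286, 0]) cube([30, 30, 389]);
}
translate([348, 824, 0]) {
  translate([0, 0, 389]) cube([305, 316, 35]);
  cube([30, 30, 389]);
  translate([275, 0, 0]) cube([30, 30, 389]);
  translate([0, 286, 0]) cube([30, 30, 389]);
  translate([275, 286, 0]) cube([30, 30, 389]);
}
translate([-625, 94, 0]) {
  translate([0, 0, 389]) cube([305, 316, 35]);
  cube([30, 30, 389]);
  translate([275, 0, 0]) cube([30, 30, 389]);
  translate([0, 286, 0]) cube([30, 30, 389]);
  translate([275, 286, 0]) cube([30, 30, 389]);
}
translate([1321, 94, 0]) {
  translate([0, 0, 389]) cube([305, 316, 35]);
  cube([30, 30, 389]);
  translate([275, 0, 0]) cube([30, 30, 389]);
  translate([0, 286, 0]) cube([30, 30, 389]);
  translate([275, 286, 0]) cube([30, 30, 389]);
}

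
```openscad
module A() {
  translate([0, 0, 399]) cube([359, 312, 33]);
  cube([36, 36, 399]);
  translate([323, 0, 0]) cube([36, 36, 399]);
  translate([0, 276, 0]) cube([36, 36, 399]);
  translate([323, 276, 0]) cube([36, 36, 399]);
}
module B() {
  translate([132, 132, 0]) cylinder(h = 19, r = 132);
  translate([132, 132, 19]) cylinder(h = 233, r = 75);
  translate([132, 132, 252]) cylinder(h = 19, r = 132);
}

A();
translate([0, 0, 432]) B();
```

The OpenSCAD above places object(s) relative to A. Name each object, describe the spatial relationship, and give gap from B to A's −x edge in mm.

The spool's min-x is at 0; the stool's min-x is 0; gap = 0 mm.

A is a stool. B is a spool. The spool is on top of the stool. The gap from the spool to the stool's −x edge is 0 mm.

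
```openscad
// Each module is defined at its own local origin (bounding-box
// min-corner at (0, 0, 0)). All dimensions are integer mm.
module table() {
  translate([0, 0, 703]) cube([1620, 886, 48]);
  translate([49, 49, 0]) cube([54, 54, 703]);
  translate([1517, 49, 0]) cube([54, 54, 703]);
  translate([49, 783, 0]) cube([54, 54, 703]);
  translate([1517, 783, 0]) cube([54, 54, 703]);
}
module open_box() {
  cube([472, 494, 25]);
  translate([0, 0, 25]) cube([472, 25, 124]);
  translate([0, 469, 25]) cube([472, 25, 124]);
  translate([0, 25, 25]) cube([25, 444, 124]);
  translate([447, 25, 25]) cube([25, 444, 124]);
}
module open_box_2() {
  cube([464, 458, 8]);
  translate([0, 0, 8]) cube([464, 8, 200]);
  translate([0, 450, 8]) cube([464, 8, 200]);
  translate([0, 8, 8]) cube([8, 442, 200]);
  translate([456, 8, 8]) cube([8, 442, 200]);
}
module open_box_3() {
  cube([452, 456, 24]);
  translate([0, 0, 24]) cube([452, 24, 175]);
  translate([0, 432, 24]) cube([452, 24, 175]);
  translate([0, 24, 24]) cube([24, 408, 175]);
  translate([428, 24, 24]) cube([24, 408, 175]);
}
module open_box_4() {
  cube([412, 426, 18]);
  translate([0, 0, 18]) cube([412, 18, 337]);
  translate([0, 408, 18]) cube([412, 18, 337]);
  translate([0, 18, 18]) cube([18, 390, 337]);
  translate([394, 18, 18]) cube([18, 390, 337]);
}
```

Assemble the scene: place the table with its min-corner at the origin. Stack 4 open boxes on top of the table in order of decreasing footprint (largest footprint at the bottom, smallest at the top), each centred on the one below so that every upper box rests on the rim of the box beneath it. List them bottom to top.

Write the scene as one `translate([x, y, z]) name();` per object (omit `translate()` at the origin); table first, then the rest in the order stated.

table();
translate([574, 196, 751]) open_box();
translate([578, 214, 900]) open_box_2();
translate([584, 215, 1108]) open_box_3();
translate([604, 230, 1307]) open_box_4();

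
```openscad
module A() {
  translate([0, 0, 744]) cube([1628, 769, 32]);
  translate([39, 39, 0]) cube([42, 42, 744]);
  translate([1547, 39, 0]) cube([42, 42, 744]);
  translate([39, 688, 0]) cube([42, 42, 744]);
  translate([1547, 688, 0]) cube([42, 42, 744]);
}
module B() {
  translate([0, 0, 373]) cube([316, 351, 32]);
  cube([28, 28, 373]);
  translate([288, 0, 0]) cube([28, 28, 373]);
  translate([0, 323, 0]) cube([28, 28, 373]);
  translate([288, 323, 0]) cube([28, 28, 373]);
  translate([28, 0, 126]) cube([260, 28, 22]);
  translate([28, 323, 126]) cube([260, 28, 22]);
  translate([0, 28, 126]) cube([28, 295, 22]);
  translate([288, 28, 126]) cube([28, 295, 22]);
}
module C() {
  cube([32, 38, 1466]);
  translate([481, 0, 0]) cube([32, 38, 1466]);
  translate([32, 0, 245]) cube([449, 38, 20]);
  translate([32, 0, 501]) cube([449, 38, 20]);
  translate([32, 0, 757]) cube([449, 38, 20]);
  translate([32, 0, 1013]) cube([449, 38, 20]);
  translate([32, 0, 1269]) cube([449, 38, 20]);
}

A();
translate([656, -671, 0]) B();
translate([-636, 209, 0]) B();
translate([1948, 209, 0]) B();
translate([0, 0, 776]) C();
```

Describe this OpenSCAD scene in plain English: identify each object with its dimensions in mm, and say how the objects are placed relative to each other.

A is a table: top 1628 mm (x) × 769 mm (y), 32 mm thick, upper face at z = 776 mm, on four 42×42 mm square legs, each inset 39 mm from the nearest pair of top edges, running from z = 0 to the bottom of the top.

B is a four-legged stool. The seat is a 316×351×32 mm slab whose top surface is at z = 405 mm; four square legs, each 28×28 mm in cross-section, run from the floor (z = 0) to the underside of the seat, each flush with a corner of the seat. Four stretchers, 28 mm wide and 22 mm tall, connect adjacent legs with their undersides at z = 126 mm, each running between the inner faces of the legs it joins and aligned with the legs' outer faces on the other axis.

C is a straight ladder. Two 32×38 mm vertical rails, 1466 mm tall, stand 513 mm apart (outside-to-outside) with their front faces coplanar on the −y side. 5 rungs, each 38 mm deep and 20 mm tall, span between the inner faces of the rails, front faces flush with the rails. The lowest rung's underside is at z = 245 mm and rungs are spaced 256 mm apart (underside to underside).

Three stools sit around the table at the −y, −x, +x sides. The ladder is on top of the table.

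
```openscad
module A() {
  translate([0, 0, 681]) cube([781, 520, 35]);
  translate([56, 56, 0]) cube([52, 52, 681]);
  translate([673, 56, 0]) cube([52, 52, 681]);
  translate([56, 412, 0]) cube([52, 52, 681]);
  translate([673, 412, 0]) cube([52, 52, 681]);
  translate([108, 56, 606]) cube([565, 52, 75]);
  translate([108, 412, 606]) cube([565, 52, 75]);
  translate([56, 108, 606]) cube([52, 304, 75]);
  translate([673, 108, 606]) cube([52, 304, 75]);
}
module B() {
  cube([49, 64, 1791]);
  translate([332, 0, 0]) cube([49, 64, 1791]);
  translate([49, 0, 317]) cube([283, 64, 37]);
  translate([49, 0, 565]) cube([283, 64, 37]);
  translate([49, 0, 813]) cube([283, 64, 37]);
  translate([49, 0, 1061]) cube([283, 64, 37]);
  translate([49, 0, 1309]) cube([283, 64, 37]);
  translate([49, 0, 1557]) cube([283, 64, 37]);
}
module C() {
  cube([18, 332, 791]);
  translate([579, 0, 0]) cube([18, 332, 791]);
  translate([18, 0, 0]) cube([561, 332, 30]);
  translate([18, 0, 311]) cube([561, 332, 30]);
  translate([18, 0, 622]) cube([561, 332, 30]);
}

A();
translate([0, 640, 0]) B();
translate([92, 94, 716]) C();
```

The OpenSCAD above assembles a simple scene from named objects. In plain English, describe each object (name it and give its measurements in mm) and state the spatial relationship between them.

A is a rectangular dining table. The top is 781×520×35 mm with its upper surface at z = 716 mm. It stands on four 52×52 mm square legs, each inset 56 mm from the nearest pair of top edges, running from the floor to the underside of the top. Four apron rails, 52 mm thick and 75 mm tall, run between adjacent legs with their top edges flush with the underside of the top and their outer faces flush with the legs' outer faces.

B is a wooden ladder with two side rails of 49×64 mm section and 1791 mm height, set 381 mm apart overall. Between them run 6 rectangular rungs (64 mm deep, 37 mm thick), front faces flush with the rails' −y face. The bottom of the first rung is 317 mm above the floor and each subsequent rung is 248 mm higher than the one below.

C is an open bookshelf. Two side panels, each 18 mm thick, 332 mm deep and 791 mm tall, stand 597 mm apart (outside-to-outside). Between them sit 3 shelves, each 30 mm thick and 332 mm deep, spanning the full gap between the sides. The bottom shelf rests on the floor (its underside at z = 0) and the clear gap between one shelf's top and the next shelf's underside is 281 mm.

The ladder is on the floor beside the table on its +y side. The bookshelf is on top of the table, centred.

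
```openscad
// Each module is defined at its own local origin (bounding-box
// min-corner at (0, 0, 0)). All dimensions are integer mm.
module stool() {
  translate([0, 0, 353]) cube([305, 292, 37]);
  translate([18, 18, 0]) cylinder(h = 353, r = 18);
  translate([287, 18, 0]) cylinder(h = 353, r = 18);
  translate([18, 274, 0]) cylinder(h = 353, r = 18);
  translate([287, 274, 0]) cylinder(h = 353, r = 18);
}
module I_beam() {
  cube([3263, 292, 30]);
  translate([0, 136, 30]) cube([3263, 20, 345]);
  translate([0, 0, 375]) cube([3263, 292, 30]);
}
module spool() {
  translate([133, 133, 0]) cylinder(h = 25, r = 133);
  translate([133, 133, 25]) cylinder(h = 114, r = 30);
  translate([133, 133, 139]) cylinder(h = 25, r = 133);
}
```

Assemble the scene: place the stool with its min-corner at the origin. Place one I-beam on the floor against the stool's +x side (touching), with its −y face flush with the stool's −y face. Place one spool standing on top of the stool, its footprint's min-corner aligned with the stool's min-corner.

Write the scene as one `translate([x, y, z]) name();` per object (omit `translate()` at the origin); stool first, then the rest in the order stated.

stool();
translate([305, 0, 0]) I_beam();
translate([0, 0, 390]) spool();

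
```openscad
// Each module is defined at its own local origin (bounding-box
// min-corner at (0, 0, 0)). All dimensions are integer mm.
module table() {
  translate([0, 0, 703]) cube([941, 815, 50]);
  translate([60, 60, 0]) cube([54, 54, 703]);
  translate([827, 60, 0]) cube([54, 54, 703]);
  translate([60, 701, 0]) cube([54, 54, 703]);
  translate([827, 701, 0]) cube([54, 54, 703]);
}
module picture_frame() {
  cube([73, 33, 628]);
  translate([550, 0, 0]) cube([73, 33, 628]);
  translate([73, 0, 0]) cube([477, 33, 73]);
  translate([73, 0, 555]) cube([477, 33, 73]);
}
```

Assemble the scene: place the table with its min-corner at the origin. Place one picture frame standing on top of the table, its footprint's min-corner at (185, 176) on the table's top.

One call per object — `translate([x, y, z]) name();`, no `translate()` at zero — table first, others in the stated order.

table();
translate([185, 176, 753]) picture_frame();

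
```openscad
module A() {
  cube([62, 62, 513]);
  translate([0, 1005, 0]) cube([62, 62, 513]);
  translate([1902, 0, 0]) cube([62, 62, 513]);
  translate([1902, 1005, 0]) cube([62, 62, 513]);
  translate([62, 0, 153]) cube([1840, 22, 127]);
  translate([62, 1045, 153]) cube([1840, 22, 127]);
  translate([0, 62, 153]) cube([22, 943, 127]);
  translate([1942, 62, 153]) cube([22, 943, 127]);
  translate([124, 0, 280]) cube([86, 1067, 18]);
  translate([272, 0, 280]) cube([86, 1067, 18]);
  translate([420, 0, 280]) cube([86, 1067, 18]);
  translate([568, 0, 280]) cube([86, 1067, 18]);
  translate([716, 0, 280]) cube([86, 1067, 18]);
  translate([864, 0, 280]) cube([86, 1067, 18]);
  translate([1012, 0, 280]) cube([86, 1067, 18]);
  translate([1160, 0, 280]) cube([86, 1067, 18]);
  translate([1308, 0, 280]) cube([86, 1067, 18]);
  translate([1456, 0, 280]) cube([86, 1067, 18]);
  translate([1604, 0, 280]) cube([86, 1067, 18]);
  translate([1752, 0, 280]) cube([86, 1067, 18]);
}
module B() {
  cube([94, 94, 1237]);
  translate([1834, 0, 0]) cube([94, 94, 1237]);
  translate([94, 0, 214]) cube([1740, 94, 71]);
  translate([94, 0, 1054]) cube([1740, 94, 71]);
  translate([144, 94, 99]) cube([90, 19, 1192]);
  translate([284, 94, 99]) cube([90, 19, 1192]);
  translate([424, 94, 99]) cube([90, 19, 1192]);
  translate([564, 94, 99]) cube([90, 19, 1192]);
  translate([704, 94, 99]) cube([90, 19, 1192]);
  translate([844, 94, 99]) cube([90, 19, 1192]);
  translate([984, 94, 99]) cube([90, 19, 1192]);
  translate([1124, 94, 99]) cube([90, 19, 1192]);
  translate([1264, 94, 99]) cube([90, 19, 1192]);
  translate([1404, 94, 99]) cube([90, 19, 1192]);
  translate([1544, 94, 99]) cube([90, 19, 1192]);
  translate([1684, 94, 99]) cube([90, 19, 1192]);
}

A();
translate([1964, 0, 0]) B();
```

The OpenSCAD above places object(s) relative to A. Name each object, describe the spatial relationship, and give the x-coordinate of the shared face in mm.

The bed frame's +x face and the fence section's −x face are both at x = 1964 mm.

A is a bed frame. B is a fence section. The fence section is against the bed frame's +x side, with their −y faces flush. The x-coordinate of the shared face is 1964 mm.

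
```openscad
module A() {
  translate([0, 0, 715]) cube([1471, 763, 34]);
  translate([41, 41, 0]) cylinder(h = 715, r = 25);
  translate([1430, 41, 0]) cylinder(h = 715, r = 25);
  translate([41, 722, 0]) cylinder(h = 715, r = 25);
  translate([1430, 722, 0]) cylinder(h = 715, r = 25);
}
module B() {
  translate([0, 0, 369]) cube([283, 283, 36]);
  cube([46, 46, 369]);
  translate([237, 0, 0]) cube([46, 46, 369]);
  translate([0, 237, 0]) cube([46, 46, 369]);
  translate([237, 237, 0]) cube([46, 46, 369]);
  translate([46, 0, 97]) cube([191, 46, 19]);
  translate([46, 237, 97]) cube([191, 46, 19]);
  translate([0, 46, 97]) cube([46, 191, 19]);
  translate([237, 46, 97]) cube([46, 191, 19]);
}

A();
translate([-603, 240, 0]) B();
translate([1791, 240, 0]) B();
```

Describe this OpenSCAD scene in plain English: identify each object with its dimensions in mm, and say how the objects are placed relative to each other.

A is a rectangular dining table. The top is 1471×763×34 mm with its upper surface at z = 749 mm. It stands on four round legs of 50 mm diameter, each leg's bounding box inset 16 mm from the nearest pair of top edges, running from the floor to the underside of the top.

B is a simple wooden stool: a rectangular seat 283 mm (x) by 283 mm (y), 36 mm thick, top face at z = 405 mm, on four square legs, each 46×46 mm in cross-section. The legs rest on z = 0, each flush with a corner of the seat. Four stretchers, 46 mm wide and 19 mm tall, connect adjacent legs with their undersides at z = 97 mm, each running between the inner faces of the legs it joins and aligned with the legs' outer faces on the other axis.

Two stools sit around the table at the −x, +x sides.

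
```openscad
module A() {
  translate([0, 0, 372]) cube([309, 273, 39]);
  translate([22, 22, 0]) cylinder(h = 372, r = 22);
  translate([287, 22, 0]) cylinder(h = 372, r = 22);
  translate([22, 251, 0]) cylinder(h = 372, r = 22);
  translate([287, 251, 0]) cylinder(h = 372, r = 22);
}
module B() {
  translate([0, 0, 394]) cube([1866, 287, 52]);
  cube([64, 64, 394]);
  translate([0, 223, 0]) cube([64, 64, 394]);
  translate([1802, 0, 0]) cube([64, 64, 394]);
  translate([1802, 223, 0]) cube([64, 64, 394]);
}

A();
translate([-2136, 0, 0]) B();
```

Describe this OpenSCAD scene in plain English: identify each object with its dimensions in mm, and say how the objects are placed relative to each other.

A is a four-legged stool. The seat is 309×273 mm, 39 mm thick, top at z = 411 mm. It stands on four round legs, each 44 mm in diameter, from z = 0 to the seat underside, each leg's axis is inset half a diameter from the nearest pair of seat edges (so the leg's bounding box is flush with the corner).

B is a long wooden bench with a 1866 mm (x) × 287 mm (y) seat, 52 mm thick, its top surface 446 mm above the floor. Four 64 mm square legs at the seat corners, flush with the edges, run from z = 0 to the seat underside.

The bench is on the floor beside the stool on its −x side.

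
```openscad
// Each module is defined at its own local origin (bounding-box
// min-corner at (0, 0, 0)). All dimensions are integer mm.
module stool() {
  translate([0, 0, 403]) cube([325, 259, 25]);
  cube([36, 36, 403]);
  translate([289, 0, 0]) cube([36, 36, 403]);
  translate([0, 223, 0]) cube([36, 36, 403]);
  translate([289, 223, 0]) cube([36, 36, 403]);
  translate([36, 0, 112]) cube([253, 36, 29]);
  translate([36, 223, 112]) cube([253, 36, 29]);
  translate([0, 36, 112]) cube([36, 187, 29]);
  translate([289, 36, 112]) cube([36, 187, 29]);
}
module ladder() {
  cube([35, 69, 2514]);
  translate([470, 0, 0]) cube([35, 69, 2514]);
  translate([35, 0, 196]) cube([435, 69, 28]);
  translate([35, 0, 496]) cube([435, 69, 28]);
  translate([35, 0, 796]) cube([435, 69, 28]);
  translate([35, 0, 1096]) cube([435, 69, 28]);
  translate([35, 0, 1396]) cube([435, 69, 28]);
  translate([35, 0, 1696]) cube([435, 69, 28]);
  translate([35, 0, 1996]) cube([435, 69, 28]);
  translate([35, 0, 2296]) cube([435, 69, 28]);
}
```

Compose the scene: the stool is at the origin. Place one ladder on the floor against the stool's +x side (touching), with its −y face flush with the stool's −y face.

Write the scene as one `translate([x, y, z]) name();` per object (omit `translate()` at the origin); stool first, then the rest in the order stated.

stool();
translate([325, 0, 0]) ladder();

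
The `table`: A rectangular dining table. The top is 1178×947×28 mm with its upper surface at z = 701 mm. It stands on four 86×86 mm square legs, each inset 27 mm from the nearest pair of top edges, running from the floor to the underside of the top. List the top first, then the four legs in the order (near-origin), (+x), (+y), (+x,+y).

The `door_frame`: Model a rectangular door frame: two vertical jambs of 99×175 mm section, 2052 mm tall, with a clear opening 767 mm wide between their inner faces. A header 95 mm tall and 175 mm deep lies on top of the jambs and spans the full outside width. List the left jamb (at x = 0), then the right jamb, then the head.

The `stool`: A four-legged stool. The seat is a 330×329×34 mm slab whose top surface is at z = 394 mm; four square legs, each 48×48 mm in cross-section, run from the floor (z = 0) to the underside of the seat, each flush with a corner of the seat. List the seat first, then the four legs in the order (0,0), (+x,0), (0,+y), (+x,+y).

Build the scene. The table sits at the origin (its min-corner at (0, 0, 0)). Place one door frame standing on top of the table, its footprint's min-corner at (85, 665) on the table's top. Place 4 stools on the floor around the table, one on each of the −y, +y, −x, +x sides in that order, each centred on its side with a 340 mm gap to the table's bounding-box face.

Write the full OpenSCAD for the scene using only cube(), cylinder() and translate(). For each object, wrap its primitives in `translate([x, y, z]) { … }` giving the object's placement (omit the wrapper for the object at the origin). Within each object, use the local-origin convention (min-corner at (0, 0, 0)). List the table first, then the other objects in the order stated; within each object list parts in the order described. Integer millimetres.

translate([0, 0, 673]) cube([1178, 947, 28]);
translate([27, 27, 0]) cube([86, 86, 673]);
translate([1065, 27, 0]) cube([86, 86, 673]);
translate([27, 834, 0]) cube([86, 86, 673]);
translate([1065, 834, 0]) cube([86, 86, 673]);
translate([85, 665, 701]) {
  cube([99, 175, 2052]);
  translate([866, 0, 0]) cube([99, 175, 2052]);
  translate([0, 0, 2052]) cube([965, 175, 95]);
}
translate([424, -669, 0]) {
  translate([0, 0, 360]) cube([330, 329, 34]);
  cube([48, 48, 360]);
  translate([282, 0, 0]) cube([48, 48, 360]);
  translate([0, 281, 0]) cube([48, 48, 360]);
  translate([282, 281, 0]) cube([48, 48, 360]);
}
translate([424, 1287, 0]) {
  translate([0, 0, 360]) cube([330, 329, 34]);
  cube([48, 48, 360]);
  translate([282, 0, 0]) cube([48, 48, 360]);
  translate([0, 281, 0]) cube([48, 48, 360]);
  translate([282, 281, 0]) cube([48, 48, 360]);
}
translate([-670, 309, 0]) {
  translate([0, 0, 360]) cube([330, 329, 34]);
  cube([48, 48, 360]);
  translate([282, 0, 0]) cube([48, 48, 360]);
  translate([0, 281, 0]) cube([48, 48, 360]);
  translate([282, 281, 0]) cube([48, 48, 360]);
}
translate([1518, 309, 0]) {
  translate([0, 0, 360]) cube([330, 329, 34]);
  cube([48, 48, 360]);
  translate([282, 0, 0]) cube([48, 48, 360]);
  translate([0, 281, 0]) cube([48, 48, 360]);
  translate([282, 281, 0]) cube([48, 48, 360]);
}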